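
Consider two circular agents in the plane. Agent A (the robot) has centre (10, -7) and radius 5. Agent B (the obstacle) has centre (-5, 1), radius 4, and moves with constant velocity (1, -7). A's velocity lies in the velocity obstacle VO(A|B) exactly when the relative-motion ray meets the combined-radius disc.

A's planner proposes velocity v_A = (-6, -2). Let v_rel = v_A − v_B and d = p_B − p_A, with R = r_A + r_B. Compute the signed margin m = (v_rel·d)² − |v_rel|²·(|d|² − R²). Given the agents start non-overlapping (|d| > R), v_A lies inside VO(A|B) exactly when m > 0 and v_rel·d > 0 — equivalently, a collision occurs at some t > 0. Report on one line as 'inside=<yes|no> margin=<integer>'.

d = (-15, 8),  |d|² = 289;  R = 5+4 = 9,  c = 289−9² = 208
v_rel = (-7, 5),  |v_rel|² = 74;  v_rel·d = (-7)·(-15) + (5)·(8) = 145
74·t² − 290·t + 208 = 0  ⇒  m = 145² − 74·208 = 5633
m = 5633 > 0,  v_rel·d = 145 > 0  ⇒  inside

inside=yes margin=5633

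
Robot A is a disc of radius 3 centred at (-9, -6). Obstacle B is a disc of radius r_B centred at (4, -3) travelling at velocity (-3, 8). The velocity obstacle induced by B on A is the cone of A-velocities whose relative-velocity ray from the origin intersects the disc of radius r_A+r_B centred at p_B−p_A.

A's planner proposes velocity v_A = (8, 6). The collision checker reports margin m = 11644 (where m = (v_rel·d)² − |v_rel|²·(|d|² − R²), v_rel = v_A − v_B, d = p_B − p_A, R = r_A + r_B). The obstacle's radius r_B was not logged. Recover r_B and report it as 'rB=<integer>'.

m = 11644
d = (13, 3);  v_rel = (11, -2),  |v_rel|² = 125
v_rel×d = (11)·(3) − (-2)·(13) = 59
since m = R²·125 − 59²:  R² = (3481 + 11644) / 125 = 121
R = √121 = 11  ⇒  r_B = 11 − 3 = 8

rB=8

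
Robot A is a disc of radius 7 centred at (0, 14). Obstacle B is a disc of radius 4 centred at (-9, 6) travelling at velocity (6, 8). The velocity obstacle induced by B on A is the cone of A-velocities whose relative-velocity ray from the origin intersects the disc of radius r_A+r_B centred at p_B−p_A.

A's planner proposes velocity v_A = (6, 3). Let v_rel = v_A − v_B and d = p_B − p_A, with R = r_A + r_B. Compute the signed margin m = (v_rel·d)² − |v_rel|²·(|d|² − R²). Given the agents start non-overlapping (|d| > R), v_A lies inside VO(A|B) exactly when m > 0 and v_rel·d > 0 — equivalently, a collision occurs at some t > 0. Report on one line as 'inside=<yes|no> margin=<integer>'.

d = (-9, -8),  |d|² = 145;  R = 7+4 = 11,  c = 145−11² = 24
v_rel = (0, -5),  |v_rel|² = 25;  v_rel·d = (0)·(-9) + (-5)·(-8) = 40
25·t² − 80·t + 24 = 0  ⇒  m = 40² − 25·24 = 1000
m = 1000 > 0,  v_rel·d = 40 > 0  ⇒  inside

inside=yes margin=1000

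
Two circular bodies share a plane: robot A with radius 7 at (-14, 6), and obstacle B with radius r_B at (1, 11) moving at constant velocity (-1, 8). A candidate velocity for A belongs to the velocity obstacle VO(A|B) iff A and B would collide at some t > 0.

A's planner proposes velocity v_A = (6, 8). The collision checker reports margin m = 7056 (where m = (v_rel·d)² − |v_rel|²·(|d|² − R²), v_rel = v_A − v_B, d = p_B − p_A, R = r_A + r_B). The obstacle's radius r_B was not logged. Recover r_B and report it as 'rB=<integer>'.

m = 7056
d = (15, 5);  v_rel = (7, 0),  |v_rel|² = 49
v_rel×d = (7)·(5) − (0)·(15) = 35
since m = R²·49 − 35²:  R² = (1225 + 7056) / 49 = 169
R = √169 = 13  ⇒  r_B = 13 − 7 = 6

rB=6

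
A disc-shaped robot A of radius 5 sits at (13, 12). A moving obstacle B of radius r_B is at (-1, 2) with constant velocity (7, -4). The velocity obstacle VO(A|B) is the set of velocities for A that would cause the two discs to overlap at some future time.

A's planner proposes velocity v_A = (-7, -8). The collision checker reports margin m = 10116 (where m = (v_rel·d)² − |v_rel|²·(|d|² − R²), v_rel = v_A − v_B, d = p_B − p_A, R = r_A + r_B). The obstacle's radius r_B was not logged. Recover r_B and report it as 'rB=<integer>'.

m = 10116
d = (-14, -10);  v_rel = (-14, -4),  |v_rel|² = 212
v_rel×d = (-14)·(-10) − (-4)·(-14) = 84
since m = R²·212 − 84²:  R² = (7056 + 10116) / 212 = 81
R = √81 = 9  ⇒  r_B = 9 − 5 = 4

rB=4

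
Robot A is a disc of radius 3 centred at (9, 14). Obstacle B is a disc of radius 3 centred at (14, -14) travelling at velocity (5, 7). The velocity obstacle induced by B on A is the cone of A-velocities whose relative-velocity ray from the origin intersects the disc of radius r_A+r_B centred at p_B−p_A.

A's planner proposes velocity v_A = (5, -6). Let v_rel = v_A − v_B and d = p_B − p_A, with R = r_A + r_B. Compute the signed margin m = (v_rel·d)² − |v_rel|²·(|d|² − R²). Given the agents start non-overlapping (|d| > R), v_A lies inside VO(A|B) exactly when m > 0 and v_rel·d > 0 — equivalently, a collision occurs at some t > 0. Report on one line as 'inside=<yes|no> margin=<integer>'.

d = (5, -28),  |d|² = 809;  R = 3+3 = 6,  c = 809−6² = 773
v_rel = (0, -13),  |v_rel|² = 169;  v_rel·d = (0)·(5) + (-13)·(-28) = 364
169·t² − 728·t + 773 = 0  ⇒  m = 364² − 169·773 = 1859
m = 1859 > 0,  v_rel·d = 364 > 0  ⇒  inside

inside=yes margin=1859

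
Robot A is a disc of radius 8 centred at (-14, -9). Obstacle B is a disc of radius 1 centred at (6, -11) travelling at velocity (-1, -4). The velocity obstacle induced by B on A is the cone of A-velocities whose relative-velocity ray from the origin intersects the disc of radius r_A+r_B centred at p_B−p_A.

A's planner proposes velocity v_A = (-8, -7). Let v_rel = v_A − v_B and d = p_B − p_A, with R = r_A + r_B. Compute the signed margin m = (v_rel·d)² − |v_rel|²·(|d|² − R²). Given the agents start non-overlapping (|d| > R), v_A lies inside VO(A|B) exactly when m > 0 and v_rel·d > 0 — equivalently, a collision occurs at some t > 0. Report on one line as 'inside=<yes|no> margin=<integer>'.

d = (20, -2),  |d|² = 404;  R = 8+1 = 9,  c = 404−9² = 323
v_rel = (-7, -3),  |v_rel|² = 58;  v_rel·d = (-7)·(20) + (-3)·(-2) = -134
58·t² + 268·t + 323 = 0  ⇒  m = (-134)² − 58·323 = -778
m = -778 < 0,  v_rel·d = -134 < 0  ⇒  outside

inside=no margin=-778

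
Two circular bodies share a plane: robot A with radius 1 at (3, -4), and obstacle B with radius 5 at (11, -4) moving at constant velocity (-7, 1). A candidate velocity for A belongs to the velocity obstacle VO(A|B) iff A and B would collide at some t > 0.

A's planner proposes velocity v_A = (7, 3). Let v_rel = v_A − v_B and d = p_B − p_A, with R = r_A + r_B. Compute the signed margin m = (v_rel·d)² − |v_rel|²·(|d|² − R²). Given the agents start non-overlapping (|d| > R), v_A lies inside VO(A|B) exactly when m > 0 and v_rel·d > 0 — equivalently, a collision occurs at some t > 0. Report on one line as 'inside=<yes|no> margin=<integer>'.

d = (8, 0),  |d|² = 64;  R = 1+5 = 6,  c = 64−6² = 28
v_rel = (14, 2),  |v_rel|² = 200;  v_rel·d = (14)·(8) + (2)·(0) = 112
200·t² − 224·t + 28 = 0  ⇒  m = 112² − 200·28 = 6944
m = 6944 > 0,  v_rel·d = 112 > 0  ⇒  inside

inside=yes margin=6944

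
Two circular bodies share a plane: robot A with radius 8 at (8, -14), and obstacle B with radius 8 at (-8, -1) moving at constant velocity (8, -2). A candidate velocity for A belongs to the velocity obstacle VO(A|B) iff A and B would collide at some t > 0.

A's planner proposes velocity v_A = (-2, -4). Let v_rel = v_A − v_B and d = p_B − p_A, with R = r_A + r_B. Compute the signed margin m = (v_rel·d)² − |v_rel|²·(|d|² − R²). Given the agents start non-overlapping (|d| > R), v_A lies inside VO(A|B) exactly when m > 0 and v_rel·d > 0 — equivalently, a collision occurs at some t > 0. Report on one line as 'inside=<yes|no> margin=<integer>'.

d = (-16, 13),  |d|² = 425;  R = 8+8 = 16,  c = 425−16² = 169
v_rel = (-10, -2),  |v_rel|² = 104;  v_rel·d = (-10)·(-16) + (-2)·(13) = 134
104·t² − 268·t + 169 = 0  ⇒  m = 134² − 104·169 = 380
m = 380 > 0,  v_rel·d = 134 > 0  ⇒  inside

inside=yes margin=380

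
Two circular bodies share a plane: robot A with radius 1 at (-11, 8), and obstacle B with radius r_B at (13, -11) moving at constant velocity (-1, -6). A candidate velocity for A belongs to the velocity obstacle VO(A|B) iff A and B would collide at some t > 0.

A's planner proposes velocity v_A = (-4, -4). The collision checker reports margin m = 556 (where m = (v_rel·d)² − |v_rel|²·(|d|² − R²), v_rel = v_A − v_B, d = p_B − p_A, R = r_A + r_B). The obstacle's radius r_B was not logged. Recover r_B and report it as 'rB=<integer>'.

m = 556
d = (24, -19);  v_rel = (-3, 2),  |v_rel|² = 13
v_rel×d = (-3)·(-19) − (2)·(24) = 9
since m = R²·13 − 9²:  R² = (81 + 556) / 13 = 49
R = √49 = 7  ⇒  r_B = 7 − 1 = 6

rB=6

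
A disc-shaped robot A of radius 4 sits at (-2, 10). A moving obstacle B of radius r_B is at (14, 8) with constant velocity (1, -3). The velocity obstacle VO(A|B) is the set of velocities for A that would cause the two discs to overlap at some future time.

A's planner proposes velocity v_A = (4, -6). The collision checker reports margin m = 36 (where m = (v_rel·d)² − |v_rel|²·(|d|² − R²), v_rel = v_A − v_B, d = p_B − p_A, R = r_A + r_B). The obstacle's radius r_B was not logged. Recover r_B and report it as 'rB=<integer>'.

m = 36
d = (16, -2);  v_rel = (3, -3),  |v_rel|² = 18
v_rel×d = (3)·(-2) − (-3)·(16) = 42
since m = R²·18 − 42²:  R² = (1764 + 36) / 18 = 100
R = √100 = 10  ⇒  r_B = 10 − 4 = 6

rB=6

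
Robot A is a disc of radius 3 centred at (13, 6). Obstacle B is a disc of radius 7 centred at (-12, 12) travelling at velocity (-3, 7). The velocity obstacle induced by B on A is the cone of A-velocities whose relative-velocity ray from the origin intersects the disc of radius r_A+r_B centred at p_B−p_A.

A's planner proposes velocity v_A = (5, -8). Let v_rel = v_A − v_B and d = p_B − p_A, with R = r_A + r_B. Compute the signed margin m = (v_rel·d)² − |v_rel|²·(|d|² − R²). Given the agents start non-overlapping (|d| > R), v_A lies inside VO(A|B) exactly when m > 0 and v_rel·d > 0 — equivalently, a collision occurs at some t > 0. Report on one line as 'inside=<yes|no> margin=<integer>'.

d = (-25, 6),  |d|² = 661;  R = 3+7 = 10,  c = 661−10² = 561
v_rel = (8, -15),  |v_rel|² = 289;  v_rel·d = (8)·(-25) + (-15)·(6) = -290
289·t² + 580·t + 561 = 0  ⇒  m = (-290)² − 289·561 = -78029
m = -78029 < 0,  v_rel·d = -290 < 0  ⇒  outside

inside=no margin=-78029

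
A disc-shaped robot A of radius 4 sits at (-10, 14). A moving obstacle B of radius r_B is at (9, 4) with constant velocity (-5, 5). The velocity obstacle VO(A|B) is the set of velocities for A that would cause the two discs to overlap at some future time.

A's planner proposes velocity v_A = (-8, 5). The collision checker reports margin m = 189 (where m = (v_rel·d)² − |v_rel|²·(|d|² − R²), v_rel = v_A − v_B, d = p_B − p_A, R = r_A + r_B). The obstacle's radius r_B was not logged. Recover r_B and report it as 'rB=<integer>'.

m = 189
d = (19, -10);  v_rel = (-3, 0),  |v_rel|² = 9
v_rel×d = (-3)·(-10) − (0)·(19) = 30
since m = R²·9 − 30²:  R² = (900 + 189) / 9 = 121
R = √121 = 11  ⇒  r_B = 11 − 4 = 7

rB=7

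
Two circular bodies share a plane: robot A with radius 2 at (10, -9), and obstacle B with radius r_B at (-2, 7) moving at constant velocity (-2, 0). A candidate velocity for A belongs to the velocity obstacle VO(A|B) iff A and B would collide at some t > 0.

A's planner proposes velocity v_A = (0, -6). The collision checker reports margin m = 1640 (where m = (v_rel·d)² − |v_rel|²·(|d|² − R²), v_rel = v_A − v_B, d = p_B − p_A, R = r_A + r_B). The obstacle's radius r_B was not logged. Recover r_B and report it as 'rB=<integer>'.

m = 1640
d = (-12, 16);  v_rel = (2, -6),  |v_rel|² = 40
v_rel×d = (2)·(16) − (-6)·(-12) = -40
since m = R²·40 − (-40)²:  R² = (1600 + 1640) / 40 = 81
R = √81 = 9  ⇒  r_B = 9 − 2 = 7

rB=7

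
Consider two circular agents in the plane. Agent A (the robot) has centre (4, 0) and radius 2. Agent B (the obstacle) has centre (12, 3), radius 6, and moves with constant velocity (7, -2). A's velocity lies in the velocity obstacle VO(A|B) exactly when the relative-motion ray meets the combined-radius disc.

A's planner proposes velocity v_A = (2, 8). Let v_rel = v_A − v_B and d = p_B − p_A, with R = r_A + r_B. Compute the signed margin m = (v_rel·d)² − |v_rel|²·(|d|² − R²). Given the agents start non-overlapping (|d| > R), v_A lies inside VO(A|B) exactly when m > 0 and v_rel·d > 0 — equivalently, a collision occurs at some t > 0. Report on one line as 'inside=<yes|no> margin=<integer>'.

d = (8, 3),  |d|² = 73;  R = 2+6 = 8,  c = 73−8² = 9
v_rel = (-5, 10),  |v_rel|² = 125;  v_rel·d = (-5)·(8) + (10)·(3) = -10
125·t² + 20·t + 9 = 0  ⇒  m = (-10)² − 125·9 = -1025
m = -1025 < 0,  v_rel·d = -10 < 0  ⇒  outside

inside=no margin=-1025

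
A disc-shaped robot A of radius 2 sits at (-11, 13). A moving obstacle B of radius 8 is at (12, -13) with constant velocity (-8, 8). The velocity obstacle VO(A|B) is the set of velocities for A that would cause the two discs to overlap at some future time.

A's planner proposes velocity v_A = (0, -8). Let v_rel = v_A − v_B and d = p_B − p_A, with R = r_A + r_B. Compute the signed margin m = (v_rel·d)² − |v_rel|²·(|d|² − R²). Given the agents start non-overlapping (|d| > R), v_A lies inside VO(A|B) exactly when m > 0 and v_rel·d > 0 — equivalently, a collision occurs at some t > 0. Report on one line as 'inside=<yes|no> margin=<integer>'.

d = (23, -26),  |d|² = 1205;  R = 2+8 = 10,  c = 1205−10² = 1105
v_rel = (8, -16),  |v_rel|² = 320;  v_rel·d = (8)·(23) + (-16)·(-26) = 600
320·t² − 1200·t + 1105 = 0  ⇒  m = 600² − 320·1105 = 6400
m = 6400 > 0,  v_rel·d = 600 > 0  ⇒  inside

inside=yes margin=6400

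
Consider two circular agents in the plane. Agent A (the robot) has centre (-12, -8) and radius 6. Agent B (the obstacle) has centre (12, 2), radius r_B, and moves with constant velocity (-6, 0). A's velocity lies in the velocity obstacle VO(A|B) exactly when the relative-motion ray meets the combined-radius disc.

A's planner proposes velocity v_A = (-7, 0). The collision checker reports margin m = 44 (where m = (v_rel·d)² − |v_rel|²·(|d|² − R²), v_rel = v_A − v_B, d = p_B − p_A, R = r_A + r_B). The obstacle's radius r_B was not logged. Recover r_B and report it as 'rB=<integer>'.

m = 44
d = (24, 10);  v_rel = (-1, 0),  |v_rel|² = 1
v_rel×d = (-1)·(10) − (0)·(24) = -10
since m = R²·1 − (-10)²:  R² = (100 + 44) / 1 = 144
R = √144 = 12  ⇒  r_B = 12 − 6 = 6

rB=6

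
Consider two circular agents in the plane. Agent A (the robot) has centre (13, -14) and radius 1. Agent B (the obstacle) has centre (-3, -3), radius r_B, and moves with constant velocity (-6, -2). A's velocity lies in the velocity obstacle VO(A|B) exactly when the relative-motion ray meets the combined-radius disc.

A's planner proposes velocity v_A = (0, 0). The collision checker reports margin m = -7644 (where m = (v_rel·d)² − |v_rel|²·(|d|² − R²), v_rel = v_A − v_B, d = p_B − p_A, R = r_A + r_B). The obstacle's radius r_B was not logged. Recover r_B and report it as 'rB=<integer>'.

m = -7644
d = (-16, 11);  v_rel = (6, 2),  |v_rel|² = 40
v_rel×d = (6)·(11) − (2)·(-16) = 98
since m = R²·40 − 98²:  R² = (9604 + -7644) / 40 = 49
R = √49 = 7  ⇒  r_B = 7 − 1 = 6

rB=6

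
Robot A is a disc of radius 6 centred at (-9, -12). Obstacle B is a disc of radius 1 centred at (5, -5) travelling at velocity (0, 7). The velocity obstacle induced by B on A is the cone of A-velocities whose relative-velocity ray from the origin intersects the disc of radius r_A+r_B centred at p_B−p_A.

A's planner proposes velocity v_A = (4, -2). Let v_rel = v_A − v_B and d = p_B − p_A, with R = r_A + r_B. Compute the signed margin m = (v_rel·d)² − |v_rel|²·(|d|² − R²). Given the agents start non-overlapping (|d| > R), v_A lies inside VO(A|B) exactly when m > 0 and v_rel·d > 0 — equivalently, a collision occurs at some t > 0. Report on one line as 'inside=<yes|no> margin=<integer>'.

d = (14, 7),  |d|² = 245;  R = 6+1 = 7,  c = 245−7² = 196
v_rel = (4, -9),  |v_rel|² = 97;  v_rel·d = (4)·(14) + (-9)·(7) = -7
97·t² + 14·t + 196 = 0  ⇒  m = (-7)² − 97·196 = -18963
m = -18963 < 0,  v_rel·d = -7 < 0  ⇒  outside

inside=no margin=-18963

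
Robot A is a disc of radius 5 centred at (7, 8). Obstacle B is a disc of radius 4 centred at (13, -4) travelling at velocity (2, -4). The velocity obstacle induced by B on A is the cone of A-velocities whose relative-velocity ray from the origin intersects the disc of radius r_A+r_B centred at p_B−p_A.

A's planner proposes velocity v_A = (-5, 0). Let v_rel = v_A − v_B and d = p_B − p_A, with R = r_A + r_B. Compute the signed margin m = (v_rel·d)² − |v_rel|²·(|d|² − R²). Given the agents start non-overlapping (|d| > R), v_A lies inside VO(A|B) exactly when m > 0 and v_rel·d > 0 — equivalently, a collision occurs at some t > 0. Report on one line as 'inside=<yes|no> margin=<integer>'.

d = (6, -12),  |d|² = 180;  R = 5+4 = 9,  c = 180−9² = 99
v_rel = (-7, 4),  |v_rel|² = 65;  v_rel·d = (-7)·(6) + (4)·(-12) = -90
65·t² + 180·t + 99 = 0  ⇒  m = (-90)² − 65·99 = 1665
m = 1665 > 0,  v_rel·d = -90 < 0  ⇒  outside

inside=no margin=1665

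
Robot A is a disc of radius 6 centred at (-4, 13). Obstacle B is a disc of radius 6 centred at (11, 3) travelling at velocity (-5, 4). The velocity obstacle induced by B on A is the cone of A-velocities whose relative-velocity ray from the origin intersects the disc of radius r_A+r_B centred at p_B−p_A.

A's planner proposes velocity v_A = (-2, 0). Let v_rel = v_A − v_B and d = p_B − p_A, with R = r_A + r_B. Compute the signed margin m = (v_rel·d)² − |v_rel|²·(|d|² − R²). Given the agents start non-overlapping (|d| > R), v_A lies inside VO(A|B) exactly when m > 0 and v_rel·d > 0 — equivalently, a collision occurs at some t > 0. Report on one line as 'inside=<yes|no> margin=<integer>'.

d = (15, -10),  |d|² = 325;  R = 6+6 = 12,  c = 325−12² = 181
v_rel = (3, -4),  |v_rel|² = 25;  v_rel·d = (3)·(15) + (-4)·(-10) = 85
25·t² − 170·t + 181 = 0  ⇒  m = 85² − 25·181 = 2700
m = 2700 > 0,  v_rel·d = 85 > 0  ⇒  inside

inside=yes margin=2700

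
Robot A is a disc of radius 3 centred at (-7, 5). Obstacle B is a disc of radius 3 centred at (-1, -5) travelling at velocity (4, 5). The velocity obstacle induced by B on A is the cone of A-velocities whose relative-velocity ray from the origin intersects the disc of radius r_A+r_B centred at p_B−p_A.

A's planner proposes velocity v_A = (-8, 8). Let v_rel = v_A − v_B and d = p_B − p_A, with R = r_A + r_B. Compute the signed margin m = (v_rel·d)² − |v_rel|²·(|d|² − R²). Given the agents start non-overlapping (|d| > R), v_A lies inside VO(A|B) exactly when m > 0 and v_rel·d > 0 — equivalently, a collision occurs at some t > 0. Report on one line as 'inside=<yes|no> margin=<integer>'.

d = (6, -10),  |d|² = 136;  R = 3+3 = 6,  c = 136−6² = 100
v_rel = (-12, 3),  |v_rel|² = 153;  v_rel·d = (-12)·(6) + (3)·(-10) = -102
153·t² + 204·t + 100 = 0  ⇒  m = (-102)² − 153·100 = -4896
m = -4896 < 0,  v_rel·d = -102 < 0  ⇒  outside

inside=no margin=-4896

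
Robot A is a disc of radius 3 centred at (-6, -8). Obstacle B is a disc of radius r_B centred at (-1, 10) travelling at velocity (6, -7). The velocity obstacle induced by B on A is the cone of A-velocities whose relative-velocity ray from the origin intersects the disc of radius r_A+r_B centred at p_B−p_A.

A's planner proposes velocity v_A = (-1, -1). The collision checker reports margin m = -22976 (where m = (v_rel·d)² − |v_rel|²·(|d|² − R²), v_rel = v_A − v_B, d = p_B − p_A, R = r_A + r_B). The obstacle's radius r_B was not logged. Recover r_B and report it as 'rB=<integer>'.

m = -22976
d = (5, 18);  v_rel = (-7, 6),  |v_rel|² = 85
v_rel×d = (-7)·(18) − (6)·(5) = -156
since m = R²·85 − (-156)²:  R² = (24336 + -22976) / 85 = 16
R = √16 = 4  ⇒  r_B = 4 − 3 = 1

rB=1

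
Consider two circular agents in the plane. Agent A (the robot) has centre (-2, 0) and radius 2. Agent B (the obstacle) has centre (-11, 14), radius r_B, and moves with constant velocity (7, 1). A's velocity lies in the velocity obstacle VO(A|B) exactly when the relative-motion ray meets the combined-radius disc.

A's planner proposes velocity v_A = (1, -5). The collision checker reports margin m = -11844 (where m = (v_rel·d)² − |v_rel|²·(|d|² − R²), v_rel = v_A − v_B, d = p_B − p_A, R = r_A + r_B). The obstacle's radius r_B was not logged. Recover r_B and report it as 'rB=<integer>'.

m = -11844
d = (-9, 14);  v_rel = (-6, -6),  |v_rel|² = 72
v_rel×d = (-6)·(14) − (-6)·(-9) = -138
since m = R²·72 − (-138)²:  R² = (19044 + -11844) / 72 = 100
R = √100 = 10  ⇒  r_B = 10 − 2 = 8

rB=8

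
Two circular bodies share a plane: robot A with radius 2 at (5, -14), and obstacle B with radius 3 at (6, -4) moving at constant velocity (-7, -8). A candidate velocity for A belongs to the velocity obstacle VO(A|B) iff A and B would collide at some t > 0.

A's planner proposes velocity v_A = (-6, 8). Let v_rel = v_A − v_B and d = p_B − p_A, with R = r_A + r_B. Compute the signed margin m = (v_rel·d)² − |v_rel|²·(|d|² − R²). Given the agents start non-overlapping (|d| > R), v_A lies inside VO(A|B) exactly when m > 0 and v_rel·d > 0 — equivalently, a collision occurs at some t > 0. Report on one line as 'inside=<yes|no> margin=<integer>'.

d = (1, 10),  |d|² = 101;  R = 2+3 = 5,  c = 101−5² = 76
v_rel = (1, 16),  |v_rel|² = 257;  v_rel·d = (1)·(1) + (16)·(10) = 161
257·t² − 322·t + 76 = 0  ⇒  m = 161² − 257·76 = 6389
m = 6389 > 0,  v_rel·d = 161 > 0  ⇒  inside

inside=yes margin=6389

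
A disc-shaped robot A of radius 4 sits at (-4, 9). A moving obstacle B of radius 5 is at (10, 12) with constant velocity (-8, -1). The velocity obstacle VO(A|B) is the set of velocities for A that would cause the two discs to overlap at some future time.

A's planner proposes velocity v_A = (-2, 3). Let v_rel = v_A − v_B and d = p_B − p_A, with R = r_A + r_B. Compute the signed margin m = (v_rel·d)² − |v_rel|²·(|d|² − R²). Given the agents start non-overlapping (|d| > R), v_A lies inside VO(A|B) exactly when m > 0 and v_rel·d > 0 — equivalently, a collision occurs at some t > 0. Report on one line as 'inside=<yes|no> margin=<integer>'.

d = (14, 3),  |d|² = 205;  R = 4+5 = 9,  c = 205−9² = 124
v_rel = (6, 4),  |v_rel|² = 52;  v_rel·d = (6)·(14) + (4)·(3) = 96
52·t² − 192·t + 124 = 0  ⇒  m = 96² − 52·124 = 2768
m = 2768 > 0,  v_rel·d = 96 > 0  ⇒  inside

inside=yes margin=2768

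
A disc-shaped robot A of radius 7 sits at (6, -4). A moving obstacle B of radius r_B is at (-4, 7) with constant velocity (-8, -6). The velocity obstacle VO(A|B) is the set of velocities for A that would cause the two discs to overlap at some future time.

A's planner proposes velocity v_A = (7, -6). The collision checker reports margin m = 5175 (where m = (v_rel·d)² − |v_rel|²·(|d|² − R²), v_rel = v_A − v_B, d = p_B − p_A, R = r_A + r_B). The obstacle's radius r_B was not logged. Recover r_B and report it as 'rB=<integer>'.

m = 5175
d = (-10, 11);  v_rel = (15, 0),  |v_rel|² = 225
v_rel×d = (15)·(11) − (0)·(-10) = 165
since m = R²·225 − 165²:  R² = (27225 + 5175) / 225 = 144
R = √144 = 12  ⇒  r_B = 12 − 7 = 5

rB=5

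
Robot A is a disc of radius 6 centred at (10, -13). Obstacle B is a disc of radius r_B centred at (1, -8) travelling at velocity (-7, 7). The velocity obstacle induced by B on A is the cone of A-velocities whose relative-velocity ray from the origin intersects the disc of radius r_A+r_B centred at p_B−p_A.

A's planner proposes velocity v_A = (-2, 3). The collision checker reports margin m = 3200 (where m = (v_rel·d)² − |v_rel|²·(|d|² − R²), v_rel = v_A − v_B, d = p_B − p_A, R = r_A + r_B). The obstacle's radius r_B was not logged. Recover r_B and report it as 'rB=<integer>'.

m = 3200
d = (-9, 5);  v_rel = (5, -4),  |v_rel|² = 41
v_rel×d = (5)·(5) − (-4)·(-9) = -11
since m = R²·41 − (-11)²:  R² = (121 + 3200) / 41 = 81
R = √81 = 9  ⇒  r_B = 9 − 6 = 3

rB=3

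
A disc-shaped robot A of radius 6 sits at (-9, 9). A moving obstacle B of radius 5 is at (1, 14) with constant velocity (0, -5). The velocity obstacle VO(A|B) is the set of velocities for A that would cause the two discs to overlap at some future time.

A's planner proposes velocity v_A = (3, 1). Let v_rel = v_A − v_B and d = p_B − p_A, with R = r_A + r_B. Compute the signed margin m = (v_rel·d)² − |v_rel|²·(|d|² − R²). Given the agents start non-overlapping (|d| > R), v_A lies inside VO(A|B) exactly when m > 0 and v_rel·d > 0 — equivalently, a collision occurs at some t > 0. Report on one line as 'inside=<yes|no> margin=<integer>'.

d = (10, 5),  |d|² = 125;  R = 6+5 = 11,  c = 125−11² = 4
v_rel = (3, 6),  |v_rel|² = 45;  v_rel·d = (3)·(10) + (6)·(5) = 60
45·t² − 120·t + 4 = 0  ⇒  m = 60² − 45·4 = 3420
m = 3420 > 0,  v_rel·d = 60 > 0  ⇒  inside

inside=yes margin=3420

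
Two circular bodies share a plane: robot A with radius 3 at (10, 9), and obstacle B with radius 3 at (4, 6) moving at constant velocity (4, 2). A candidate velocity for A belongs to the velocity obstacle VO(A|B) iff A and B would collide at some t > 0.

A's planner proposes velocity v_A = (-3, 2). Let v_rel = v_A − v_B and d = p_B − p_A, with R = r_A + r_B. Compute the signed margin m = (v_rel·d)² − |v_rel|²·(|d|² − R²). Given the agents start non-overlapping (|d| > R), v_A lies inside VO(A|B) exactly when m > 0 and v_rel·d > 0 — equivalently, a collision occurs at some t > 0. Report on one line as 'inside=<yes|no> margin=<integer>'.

d = (-6, -3),  |d|² = 45;  R = 3+3 = 6,  c = 45−6² = 9
v_rel = (-7, 0),  |v_rel|² = 49;  v_rel·d = (-7)·(-6) + (0)·(-3) = 42
49·t² − 84·t + 9 = 0  ⇒  m = 42² − 49·9 = 1323
m = 1323 > 0,  v_rel·d = 42 > 0  ⇒  inside

inside=yes margin=1323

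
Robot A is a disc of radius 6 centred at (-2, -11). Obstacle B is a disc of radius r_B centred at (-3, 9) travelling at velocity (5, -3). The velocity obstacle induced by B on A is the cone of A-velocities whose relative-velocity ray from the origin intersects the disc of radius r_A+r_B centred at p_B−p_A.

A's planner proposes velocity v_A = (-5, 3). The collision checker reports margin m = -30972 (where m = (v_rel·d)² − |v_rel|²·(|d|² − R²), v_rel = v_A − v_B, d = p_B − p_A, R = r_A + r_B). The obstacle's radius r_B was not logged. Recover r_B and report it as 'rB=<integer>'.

m = -30972
d = (-1, 20);  v_rel = (-10, 6),  |v_rel|² = 136
v_rel×d = (-10)·(20) − (6)·(-1) = -194
since m = R²·136 − (-194)²:  R² = (37636 + -30972) / 136 = 49
R = √49 = 7  ⇒  r_B = 7 − 6 = 1

rB=1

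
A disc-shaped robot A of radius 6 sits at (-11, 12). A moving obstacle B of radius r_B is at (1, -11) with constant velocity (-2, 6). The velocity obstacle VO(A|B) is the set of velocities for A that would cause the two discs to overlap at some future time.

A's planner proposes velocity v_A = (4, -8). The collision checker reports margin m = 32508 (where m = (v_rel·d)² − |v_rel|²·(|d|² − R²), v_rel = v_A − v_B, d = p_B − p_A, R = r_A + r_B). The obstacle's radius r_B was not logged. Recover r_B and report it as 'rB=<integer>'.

m = 32508
d = (12, -23);  v_rel = (6, -14),  |v_rel|² = 232
v_rel×d = (6)·(-23) − (-14)·(12) = 30
since m = R²·232 − 30²:  R² = (900 + 32508) / 232 = 144
R = √144 = 12  ⇒  r_B = 12 − 6 = 6

rB=6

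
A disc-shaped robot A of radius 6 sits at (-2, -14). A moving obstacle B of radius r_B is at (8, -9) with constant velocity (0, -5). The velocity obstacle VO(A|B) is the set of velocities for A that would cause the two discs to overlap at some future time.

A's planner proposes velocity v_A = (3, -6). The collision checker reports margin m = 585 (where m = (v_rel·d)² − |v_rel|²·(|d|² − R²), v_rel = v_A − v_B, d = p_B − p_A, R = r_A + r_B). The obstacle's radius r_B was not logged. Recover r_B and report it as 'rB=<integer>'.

m = 585
d = (10, 5);  v_rel = (3, -1),  |v_rel|² = 10
v_rel×d = (3)·(5) − (-1)·(10) = 25
since m = R²·10 − 25²:  R² = (625 + 585) / 10 = 121
R = √121 = 11  ⇒  r_B = 11 − 6 = 5

rB=5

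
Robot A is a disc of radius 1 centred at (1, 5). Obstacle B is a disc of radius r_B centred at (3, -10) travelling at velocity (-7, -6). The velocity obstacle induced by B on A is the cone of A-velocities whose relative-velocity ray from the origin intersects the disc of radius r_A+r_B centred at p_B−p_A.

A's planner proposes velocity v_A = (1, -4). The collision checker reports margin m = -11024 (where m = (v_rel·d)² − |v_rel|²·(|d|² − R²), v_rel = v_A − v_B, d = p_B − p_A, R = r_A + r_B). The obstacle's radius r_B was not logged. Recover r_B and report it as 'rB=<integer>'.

m = -11024
d = (2, -15);  v_rel = (8, 2),  |v_rel|² = 68
v_rel×d = (8)·(-15) − (2)·(2) = -124
since m = R²·68 − (-124)²:  R² = (15376 + -11024) / 68 = 64
R = √64 = 8  ⇒  r_B = 8 − 1 = 7

rB=7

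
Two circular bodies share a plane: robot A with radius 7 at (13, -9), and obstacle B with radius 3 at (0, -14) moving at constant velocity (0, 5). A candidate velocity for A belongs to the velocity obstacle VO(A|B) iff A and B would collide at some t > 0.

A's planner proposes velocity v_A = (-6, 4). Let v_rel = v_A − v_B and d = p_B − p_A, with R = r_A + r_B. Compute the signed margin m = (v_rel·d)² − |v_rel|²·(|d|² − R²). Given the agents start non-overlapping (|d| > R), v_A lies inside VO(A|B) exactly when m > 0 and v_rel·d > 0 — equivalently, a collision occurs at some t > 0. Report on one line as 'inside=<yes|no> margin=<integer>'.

d = (-13, -5),  |d|² = 194;  R = 7+3 = 10,  c = 194−10² = 94
v_rel = (-6, -1),  |v_rel|² = 37;  v_rel·d = (-6)·(-13) + (-1)·(-5) = 83
37·t² − 166·t + 94 = 0  ⇒  m = 83² − 37·94 = 3411
m = 3411 > 0,  v_rel·d = 83 > 0  ⇒  inside

inside=yes margin=3411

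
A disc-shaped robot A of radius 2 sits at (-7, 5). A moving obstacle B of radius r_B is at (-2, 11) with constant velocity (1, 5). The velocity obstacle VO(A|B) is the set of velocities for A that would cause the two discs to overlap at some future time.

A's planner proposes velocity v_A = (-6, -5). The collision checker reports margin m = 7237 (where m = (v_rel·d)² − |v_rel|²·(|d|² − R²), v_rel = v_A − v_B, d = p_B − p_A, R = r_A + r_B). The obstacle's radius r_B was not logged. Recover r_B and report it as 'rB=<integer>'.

m = 7237
d = (5, 6);  v_rel = (-7, -10),  |v_rel|² = 149
v_rel×d = (-7)·(6) − (-10)·(5) = 8
since m = R²·149 − 8²:  R² = (64 + 7237) / 149 = 49
R = √49 = 7  ⇒  r_B = 7 − 2 = 5

rB=5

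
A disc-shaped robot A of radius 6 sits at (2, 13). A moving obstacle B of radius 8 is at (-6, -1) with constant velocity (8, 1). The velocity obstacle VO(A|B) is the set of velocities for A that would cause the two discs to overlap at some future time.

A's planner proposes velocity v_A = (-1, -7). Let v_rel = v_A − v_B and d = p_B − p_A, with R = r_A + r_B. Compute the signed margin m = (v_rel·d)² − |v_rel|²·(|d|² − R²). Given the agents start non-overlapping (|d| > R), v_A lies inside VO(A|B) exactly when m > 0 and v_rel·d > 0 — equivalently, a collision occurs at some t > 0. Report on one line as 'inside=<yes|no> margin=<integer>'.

d = (-8, -14),  |d|² = 260;  R = 6+8 = 14,  c = 260−14² = 64
v_rel = (-9, -8),  |v_rel|² = 145;  v_rel·d = (-9)·(-8) + (-8)·(-14) = 184
145·t² − 368·t + 64 = 0  ⇒  m = 184² − 145·64 = 24576
m = 24576 > 0,  v_rel·d = 184 > 0  ⇒  inside

inside=yes margin=24576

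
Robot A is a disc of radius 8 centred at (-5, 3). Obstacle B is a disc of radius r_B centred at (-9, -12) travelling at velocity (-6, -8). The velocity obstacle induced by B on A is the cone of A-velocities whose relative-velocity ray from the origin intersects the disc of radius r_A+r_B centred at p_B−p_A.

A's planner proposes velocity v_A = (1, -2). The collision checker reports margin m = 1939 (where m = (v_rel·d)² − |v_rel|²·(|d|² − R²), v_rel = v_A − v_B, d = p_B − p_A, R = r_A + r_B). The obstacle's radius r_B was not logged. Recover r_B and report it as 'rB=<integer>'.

m = 1939
d = (-4, -15);  v_rel = (7, 6),  |v_rel|² = 85
v_rel×d = (7)·(-15) − (6)·(-4) = -81
since m = R²·85 − (-81)²:  R² = (6561 + 1939) / 85 = 100
R = √100 = 10  ⇒  r_B = 10 − 8 = 2

rB=2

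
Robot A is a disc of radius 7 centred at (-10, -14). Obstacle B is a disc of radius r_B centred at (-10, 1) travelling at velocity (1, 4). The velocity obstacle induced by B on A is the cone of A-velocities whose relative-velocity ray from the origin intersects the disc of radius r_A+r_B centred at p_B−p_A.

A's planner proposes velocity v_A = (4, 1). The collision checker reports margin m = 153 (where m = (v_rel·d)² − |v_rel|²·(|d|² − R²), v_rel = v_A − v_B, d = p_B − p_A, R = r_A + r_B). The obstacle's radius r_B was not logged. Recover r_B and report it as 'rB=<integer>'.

m = 153
d = (0, 15);  v_rel = (3, -3),  |v_rel|² = 18
v_rel×d = (3)·(15) − (-3)·(0) = 45
since m = R²·18 − 45²:  R² = (2025 + 153) / 18 = 121
R = √121 = 11  ⇒  r_B = 11 − 7 = 4

rB=4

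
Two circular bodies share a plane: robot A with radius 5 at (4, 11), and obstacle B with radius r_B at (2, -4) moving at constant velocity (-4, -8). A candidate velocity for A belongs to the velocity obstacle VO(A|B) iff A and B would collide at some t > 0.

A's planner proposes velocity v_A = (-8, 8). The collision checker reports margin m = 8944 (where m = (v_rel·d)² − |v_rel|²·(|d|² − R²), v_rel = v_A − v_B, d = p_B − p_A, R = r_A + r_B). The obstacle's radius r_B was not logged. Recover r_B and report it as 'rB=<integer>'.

m = 8944
d = (-2, -15);  v_rel = (-4, 16),  |v_rel|² = 272
v_rel×d = (-4)·(-15) − (16)·(-2) = 92
since m = R²·272 − 92²:  R² = (8464 + 8944) / 272 = 64
R = √64 = 8  ⇒  r_B = 8 − 5 = 3

rB=3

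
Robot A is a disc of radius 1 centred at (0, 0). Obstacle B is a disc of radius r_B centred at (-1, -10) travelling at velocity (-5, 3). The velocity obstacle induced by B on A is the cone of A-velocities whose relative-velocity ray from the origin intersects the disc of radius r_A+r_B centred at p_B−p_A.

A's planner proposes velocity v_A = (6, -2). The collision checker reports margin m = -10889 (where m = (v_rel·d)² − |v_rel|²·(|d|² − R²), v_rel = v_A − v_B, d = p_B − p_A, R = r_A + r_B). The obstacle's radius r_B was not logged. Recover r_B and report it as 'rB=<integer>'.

m = -10889
d = (-1, -10);  v_rel = (11, -5),  |v_rel|² = 146
v_rel×d = (11)·(-10) − (-5)·(-1) = -115
since m = R²·146 − (-115)²:  R² = (13225 + -10889) / 146 = 16
R = √16 = 4  ⇒  r_B = 4 − 1 = 3

rB=3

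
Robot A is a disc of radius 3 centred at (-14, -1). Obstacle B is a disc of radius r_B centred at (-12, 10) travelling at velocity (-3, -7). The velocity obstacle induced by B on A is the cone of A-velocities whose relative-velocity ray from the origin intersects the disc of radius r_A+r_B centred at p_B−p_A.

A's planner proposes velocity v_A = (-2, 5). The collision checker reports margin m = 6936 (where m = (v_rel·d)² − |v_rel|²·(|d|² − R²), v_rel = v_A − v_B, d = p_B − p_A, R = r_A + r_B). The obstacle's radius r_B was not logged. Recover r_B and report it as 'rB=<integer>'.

m = 6936
d = (2, 11);  v_rel = (1, 12),  |v_rel|² = 145
v_rel×d = (1)·(11) − (12)·(2) = -13
since m = R²·145 − (-13)²:  R² = (169 + 6936) / 145 = 49
R = √49 = 7  ⇒  r_B = 7 − 3 = 4

rB=4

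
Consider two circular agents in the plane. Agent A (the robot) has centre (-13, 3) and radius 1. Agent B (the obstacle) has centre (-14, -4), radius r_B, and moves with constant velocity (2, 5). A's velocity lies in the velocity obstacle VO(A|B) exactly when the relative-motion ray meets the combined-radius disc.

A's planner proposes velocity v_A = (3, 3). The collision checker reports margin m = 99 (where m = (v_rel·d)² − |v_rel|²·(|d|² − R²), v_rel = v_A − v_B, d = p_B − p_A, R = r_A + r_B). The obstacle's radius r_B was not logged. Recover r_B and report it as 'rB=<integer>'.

m = 99
d = (-1, -7);  v_rel = (1, -2),  |v_rel|² = 5
v_rel×d = (1)·(-7) − (-2)·(-1) = -9
since m = R²·5 − (-9)²:  R² = (81 + 99) / 5 = 36
R = √36 = 6  ⇒  r_B = 6 − 1 = 5

rB=5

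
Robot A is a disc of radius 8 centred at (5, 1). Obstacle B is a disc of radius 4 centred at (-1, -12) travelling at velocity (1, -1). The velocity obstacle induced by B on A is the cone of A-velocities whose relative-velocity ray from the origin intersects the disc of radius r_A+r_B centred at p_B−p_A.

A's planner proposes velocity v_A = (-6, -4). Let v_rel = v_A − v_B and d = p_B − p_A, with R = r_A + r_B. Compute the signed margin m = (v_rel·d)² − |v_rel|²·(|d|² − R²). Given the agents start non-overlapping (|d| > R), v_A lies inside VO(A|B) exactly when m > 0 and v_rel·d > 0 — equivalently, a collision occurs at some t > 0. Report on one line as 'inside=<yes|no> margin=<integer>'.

d = (-6, -13),  |d|² = 205;  R = 8+4 = 12,  c = 205−12² = 61
v_rel = (-7, -3),  |v_rel|² = 58;  v_rel·d = (-7)·(-6) + (-3)·(-13) = 81
58·t² − 162·t + 61 = 0  ⇒  m = 81² − 58·61 = 3023
m = 3023 > 0,  v_rel·d = 81 > 0  ⇒  inside

inside=yes margin=3023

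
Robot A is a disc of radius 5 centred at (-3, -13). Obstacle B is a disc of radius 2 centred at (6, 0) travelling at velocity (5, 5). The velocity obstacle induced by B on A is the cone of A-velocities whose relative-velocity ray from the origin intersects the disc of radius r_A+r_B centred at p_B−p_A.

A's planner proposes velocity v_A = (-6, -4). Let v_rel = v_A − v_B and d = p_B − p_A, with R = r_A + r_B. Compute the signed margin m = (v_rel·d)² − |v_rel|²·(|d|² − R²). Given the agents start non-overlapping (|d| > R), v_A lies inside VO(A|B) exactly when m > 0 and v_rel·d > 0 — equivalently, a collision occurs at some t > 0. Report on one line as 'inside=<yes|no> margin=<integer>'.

d = (9, 13),  |d|² = 250;  R = 5+2 = 7,  c = 250−7² = 201
v_rel = (-11, -9),  |v_rel|² = 202;  v_rel·d = (-11)·(9) + (-9)·(13) = -216
202·t² + 432·t + 201 = 0  ⇒  m = (-216)² − 202·201 = 6054
m = 6054 > 0,  v_rel·d = -216 < 0  ⇒  outside

inside=no margin=6054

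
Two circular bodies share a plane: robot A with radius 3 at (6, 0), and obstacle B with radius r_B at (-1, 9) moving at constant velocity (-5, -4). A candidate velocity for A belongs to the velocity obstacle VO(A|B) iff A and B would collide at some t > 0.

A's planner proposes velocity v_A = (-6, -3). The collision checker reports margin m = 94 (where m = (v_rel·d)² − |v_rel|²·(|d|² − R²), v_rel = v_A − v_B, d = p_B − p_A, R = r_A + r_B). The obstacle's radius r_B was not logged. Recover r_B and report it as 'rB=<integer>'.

m = 94
d = (-7, 9);  v_rel = (-1, 1),  |v_rel|² = 2
v_rel×d = (-1)·(9) − (1)·(-7) = -2
since m = R²·2 − (-2)²:  R² = (4 + 94) / 2 = 49
R = √49 = 7  ⇒  r_B = 7 − 3 = 4

rB=4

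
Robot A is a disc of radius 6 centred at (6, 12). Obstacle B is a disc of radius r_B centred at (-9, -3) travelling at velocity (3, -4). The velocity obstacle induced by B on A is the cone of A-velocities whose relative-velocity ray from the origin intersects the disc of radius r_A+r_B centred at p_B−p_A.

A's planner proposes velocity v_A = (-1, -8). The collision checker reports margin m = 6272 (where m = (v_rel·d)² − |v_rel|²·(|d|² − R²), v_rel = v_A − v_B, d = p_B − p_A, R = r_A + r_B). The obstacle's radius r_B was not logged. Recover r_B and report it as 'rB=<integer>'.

m = 6272
d = (-15, -15);  v_rel = (-4, -4),  |v_rel|² = 32
v_rel×d = (-4)·(-15) − (-4)·(-15) = 0
since m = R²·32 − 0²:  R² = (0 + 6272) / 32 = 196
R = √196 = 14  ⇒  r_B = 14 − 6 = 8

rB=8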